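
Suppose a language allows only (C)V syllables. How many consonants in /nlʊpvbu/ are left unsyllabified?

The consonants /n/, /p/, /v/ cannot be parsed into a legal (C)V syllable (no codas are permitted; onsets are limited to one consonant).

3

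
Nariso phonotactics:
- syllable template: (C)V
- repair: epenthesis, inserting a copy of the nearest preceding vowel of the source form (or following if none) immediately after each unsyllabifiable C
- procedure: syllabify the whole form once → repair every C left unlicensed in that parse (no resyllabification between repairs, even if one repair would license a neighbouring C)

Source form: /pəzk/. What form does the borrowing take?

The consonants /z/, /k/ cannot be parsed into a legal (C)V syllable (no codas are permitted; onsets are limited to one consonant).
Each unlicensed consonant becomes the onset of a new syllable: /z/ → /zə/, /k/ → /kə/.

pəzəkə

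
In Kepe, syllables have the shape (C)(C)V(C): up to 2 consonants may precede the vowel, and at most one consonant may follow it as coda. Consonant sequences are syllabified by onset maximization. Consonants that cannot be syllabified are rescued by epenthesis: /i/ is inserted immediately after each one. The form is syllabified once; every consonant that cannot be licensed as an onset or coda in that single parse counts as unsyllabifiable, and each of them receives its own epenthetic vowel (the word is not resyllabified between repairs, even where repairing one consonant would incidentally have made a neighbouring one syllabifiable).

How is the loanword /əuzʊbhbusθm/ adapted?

The consonants /θ/, /m/ cannot be parsed into a legal (C)(C)V(C) syllable (at most one coda consonant is licensed; onsets may contain at most 2 consonants).
Inserting the epenthetic vowel yields /θ/ → /θi/, /m/ → /mi/.

əuzʊbhbusθimi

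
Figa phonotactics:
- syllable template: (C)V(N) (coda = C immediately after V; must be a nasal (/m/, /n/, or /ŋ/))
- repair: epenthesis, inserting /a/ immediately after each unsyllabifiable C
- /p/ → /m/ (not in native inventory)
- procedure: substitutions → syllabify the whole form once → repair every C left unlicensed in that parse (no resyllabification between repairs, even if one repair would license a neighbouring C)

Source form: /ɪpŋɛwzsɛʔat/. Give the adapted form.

ɪmŋɛwazasɛʔata

Substitution: /p/ → /m/, giving /ɪmŋɛwzsɛʔat/.
Under (C)V(N), the unsyllabifiable consonants are /w/, /z/, /t/ (only a nasal (/m/, /n/, or /ŋ/) is licensed in coda position; onsets are limited to one consonant).
Inserting the epenthetic vowel yields /w/ → /wa/, /z/ → /za/, /t/ → /ta/.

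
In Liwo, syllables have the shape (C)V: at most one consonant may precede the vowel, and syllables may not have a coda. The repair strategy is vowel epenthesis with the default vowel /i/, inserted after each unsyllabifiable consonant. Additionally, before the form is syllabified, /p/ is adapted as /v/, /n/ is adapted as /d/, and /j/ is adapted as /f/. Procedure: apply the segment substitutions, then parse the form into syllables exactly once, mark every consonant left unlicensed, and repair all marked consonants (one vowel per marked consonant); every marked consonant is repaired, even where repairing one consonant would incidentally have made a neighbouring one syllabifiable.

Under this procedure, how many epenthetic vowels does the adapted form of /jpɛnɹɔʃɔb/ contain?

After substitution the input is /fvɛdɹɔʃɔb/.
The unsyllabifiable consonants are /f/, /d/, /b/; each receives one epenthetic vowel.

3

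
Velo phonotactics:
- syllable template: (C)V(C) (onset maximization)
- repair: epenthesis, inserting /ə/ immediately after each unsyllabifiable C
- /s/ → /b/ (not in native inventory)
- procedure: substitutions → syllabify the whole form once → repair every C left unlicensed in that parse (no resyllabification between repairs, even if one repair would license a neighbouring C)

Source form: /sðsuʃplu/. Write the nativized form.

Substitution: /s/ → /b/, giving /bðbuʃplu/.
Under (C)V(C), the unsyllabifiable consonants are /b/, /ð/, /p/ (at most one coda consonant is licensed; onsets are limited to one consonant).
Inserting the epenthetic vowel yields /b/ → /bə/, /ð/ → /ðə/, /p/ → /pə/.

bəðəbuʃpəlu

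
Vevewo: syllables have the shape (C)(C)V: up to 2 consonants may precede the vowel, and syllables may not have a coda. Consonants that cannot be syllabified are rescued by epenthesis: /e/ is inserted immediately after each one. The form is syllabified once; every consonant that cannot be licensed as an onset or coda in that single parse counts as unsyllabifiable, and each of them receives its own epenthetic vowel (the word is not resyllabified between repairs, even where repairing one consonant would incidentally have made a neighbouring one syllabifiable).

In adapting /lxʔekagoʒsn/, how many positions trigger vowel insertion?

The unsyllabifiable consonants are /l/, /ʒ/, /s/, /n/; each receives one epenthetic vowel.

4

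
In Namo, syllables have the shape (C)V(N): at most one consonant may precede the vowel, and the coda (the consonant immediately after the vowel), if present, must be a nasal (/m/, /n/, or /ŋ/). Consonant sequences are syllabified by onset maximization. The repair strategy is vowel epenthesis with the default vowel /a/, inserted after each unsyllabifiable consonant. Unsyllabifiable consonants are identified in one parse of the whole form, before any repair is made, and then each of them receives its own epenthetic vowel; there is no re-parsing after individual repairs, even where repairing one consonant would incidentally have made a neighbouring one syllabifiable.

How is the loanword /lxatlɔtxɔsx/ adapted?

Syllabifying with onset maximization leaves /l/, /t/, /t/, /s/, /x/ stranded (only a nasal (/m/, /n/, or /ŋ/) is licensed in coda position; onsets are limited to one consonant).
Epenthesis after each stranded consonant: /l/ → /la/, /t/ → /ta/, /t/ → /ta/, /s/ → /sa/, /x/ → /xa/.

laxatalɔtaxɔsaxa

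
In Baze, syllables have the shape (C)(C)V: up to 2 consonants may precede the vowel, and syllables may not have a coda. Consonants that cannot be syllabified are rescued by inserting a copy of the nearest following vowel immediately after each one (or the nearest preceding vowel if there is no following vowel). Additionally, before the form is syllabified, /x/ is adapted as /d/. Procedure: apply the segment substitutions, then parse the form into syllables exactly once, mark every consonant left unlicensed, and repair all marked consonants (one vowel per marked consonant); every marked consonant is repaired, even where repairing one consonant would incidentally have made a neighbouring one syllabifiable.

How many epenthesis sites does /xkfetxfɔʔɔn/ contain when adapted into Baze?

3

After substitution the input is /dkfetdfɔʔɔn/.
The unsyllabifiable consonants are /d/, /t/, /n/; each receives one epenthetic vowel.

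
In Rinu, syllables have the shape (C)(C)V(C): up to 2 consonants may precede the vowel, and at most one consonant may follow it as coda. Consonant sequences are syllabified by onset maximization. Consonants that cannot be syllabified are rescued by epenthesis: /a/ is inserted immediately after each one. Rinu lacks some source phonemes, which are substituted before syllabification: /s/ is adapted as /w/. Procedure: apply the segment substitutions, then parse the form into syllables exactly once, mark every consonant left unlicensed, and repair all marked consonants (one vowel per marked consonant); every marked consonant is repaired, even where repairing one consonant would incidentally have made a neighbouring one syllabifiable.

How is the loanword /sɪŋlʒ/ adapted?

Substitution: /s/ → /w/, giving /wɪŋlʒ/.
Under (C)(C)V(C), the unsyllabifiable consonants are /l/, /ʒ/ (at most one coda consonant is licensed; onsets may contain at most 2 consonants).
Each unlicensed consonant becomes the onset of a new syllable: /l/ → /la/, /ʒ/ → /ʒa/.

wɪŋlaʒa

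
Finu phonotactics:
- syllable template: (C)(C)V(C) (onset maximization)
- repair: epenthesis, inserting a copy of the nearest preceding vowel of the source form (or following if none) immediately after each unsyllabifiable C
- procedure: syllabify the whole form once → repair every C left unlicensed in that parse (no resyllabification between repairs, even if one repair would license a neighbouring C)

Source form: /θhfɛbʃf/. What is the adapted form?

Under (C)(C)V(C), the unsyllabifiable consonants are /θ/, /ʃ/, /f/ (at most one coda consonant is licensed; onsets may contain at most 2 consonants).
Epenthesis after each stranded consonant: /θ/ → /θɛ/, /ʃ/ → /ʃɛ/, /f/ → /fɛ/.

θɛhfɛbʃɛfɛ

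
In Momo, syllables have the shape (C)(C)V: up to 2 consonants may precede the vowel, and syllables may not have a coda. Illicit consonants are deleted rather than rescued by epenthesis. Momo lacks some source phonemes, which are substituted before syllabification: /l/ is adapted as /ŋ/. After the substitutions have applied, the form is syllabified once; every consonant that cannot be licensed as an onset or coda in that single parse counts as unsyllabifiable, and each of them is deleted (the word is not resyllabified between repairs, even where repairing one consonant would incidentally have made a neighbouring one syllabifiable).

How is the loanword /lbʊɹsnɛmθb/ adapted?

Substitution: /l/ → /ŋ/, giving /ŋbʊɹsnɛmθb/.
The consonants /ɹ/, /m/, /θ/, /b/ cannot be parsed into a legal (C)(C)V syllable (no codas are permitted; onsets may contain at most 2 consonants).
Deletion applies to /ɹ/, /m/, /θ/, /b/.

ŋbʊsnɛ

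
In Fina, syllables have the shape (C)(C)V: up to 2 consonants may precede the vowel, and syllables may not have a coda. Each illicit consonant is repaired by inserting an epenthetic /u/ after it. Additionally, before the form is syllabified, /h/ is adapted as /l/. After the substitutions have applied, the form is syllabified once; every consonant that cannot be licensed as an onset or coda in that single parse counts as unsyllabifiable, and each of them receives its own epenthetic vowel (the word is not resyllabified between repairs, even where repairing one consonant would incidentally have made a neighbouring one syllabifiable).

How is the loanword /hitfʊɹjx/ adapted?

litfʊɹujuxu

Substitution: /h/ → /l/, giving /litfʊɹjx/.
The consonants /ɹ/, /j/, /x/ cannot be parsed into a legal (C)(C)V syllable (no codas are permitted; onsets may contain at most 2 consonants).
Each unlicensed consonant becomes the onset of a new syllable: /ɹ/ → /ɹu/, /j/ → /ju/, /x/ → /xu/.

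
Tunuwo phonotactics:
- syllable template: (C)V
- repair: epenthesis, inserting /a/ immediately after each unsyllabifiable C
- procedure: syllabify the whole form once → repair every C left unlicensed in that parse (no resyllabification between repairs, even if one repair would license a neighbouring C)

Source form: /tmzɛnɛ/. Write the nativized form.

Syllabifying with onset maximization leaves /t/, /m/ stranded (no codas are permitted; onsets are limited to one consonant).
Epenthesis after each stranded consonant: /t/ → /ta/, /m/ → /ma/.

tamazɛnɛ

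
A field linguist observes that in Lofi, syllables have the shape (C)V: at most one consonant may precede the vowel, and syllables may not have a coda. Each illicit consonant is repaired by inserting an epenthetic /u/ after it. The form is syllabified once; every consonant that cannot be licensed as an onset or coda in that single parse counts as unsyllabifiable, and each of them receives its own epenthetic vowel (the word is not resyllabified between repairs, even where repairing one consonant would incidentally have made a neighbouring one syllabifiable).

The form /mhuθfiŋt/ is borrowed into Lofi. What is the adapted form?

Under (C)V, the unsyllabifiable consonants are /m/, /θ/, /ŋ/, /t/ (no codas are permitted; onsets are limited to one consonant).
Each unlicensed consonant becomes the onset of a new syllable: /m/ → /mu/, /θ/ → /θu/, /ŋ/ → /ŋu/, /t/ → /tu/.

muhuθufiŋutu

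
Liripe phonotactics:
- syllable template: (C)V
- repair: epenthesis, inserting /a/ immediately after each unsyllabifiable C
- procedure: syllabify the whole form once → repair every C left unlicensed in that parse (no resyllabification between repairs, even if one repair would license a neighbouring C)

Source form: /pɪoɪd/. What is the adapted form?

pɪoɪda

Syllabifying with onset maximization leaves /d/ stranded (no codas are permitted; onsets are limited to one consonant).
Inserting the epenthetic vowel yields /d/ → /da/.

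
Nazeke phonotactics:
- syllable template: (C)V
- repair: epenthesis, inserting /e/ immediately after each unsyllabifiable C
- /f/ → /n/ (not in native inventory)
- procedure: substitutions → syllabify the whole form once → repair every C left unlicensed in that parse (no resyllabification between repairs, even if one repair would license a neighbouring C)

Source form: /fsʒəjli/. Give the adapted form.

Substitution: /f/ → /n/, giving /nsʒəjli/.
The consonants /n/, /s/, /j/ cannot be parsed into a legal (C)V syllable (no codas are permitted; onsets are limited to one consonant).
Epenthesis after each stranded consonant: /n/ → /ne/, /s/ → /se/, /j/ → /je/.

neseʒəjeli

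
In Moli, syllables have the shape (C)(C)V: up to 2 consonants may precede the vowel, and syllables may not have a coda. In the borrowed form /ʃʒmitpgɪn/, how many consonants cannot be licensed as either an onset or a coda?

3

The consonants /ʃ/, /t/, /n/ cannot be parsed into a legal (C)(C)V syllable (no codas are permitted; onsets may contain at most 2 consonants).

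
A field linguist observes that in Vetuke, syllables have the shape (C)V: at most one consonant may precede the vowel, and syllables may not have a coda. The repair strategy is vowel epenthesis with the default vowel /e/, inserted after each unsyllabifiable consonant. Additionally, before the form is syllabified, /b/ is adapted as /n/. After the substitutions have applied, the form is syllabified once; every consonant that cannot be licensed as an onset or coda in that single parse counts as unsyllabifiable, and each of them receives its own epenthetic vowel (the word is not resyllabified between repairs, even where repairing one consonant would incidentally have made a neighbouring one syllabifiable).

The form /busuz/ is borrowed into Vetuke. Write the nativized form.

nusuze

Substitution: /b/ → /n/, giving /nusuz/.
The consonants /z/ cannot be parsed into a legal (C)V syllable (no codas are permitted; onsets are limited to one consonant).
Epenthesis after each stranded consonant: /z/ → /ze/.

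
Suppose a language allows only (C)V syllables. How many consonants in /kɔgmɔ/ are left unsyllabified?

1

Under (C)V, the unsyllabifiable consonants are /g/ (no codas are permitted; onsets are limited to one consonant).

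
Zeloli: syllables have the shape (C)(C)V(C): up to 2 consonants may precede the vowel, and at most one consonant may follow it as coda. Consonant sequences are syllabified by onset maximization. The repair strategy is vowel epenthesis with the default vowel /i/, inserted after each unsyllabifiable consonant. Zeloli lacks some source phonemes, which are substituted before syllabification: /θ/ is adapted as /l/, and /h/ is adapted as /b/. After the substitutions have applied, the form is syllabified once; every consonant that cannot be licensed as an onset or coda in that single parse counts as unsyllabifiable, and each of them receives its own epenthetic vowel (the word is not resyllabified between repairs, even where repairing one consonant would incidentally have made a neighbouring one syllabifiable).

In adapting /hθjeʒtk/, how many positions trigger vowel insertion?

3

After substitution the input is /bljeʒtk/.
The unsyllabifiable consonants are /b/, /t/, /k/; each receives one epenthetic vowel.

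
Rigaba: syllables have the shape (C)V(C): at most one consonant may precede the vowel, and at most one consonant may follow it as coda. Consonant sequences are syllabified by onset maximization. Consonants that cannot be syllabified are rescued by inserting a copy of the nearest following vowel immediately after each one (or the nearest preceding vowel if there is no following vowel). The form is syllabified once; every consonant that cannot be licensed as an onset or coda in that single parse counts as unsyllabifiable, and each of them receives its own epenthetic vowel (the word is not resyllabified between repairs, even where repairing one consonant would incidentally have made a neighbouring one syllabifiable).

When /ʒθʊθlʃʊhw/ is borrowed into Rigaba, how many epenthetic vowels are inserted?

3

The unsyllabifiable consonants are /ʒ/, /l/, /w/; each receives one epenthetic vowel.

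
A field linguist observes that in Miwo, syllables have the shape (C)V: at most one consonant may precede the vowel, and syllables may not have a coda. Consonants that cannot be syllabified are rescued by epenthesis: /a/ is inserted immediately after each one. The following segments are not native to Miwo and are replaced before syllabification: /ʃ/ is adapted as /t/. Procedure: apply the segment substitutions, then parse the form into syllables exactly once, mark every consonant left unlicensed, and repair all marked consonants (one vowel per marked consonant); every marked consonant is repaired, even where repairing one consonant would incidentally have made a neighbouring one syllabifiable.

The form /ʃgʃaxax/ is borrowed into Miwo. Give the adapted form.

tagataxaxa

Substitution: /ʃ/ → /t/, giving /tgtaxax/.
Under (C)V, the unsyllabifiable consonants are /t/, /g/, /x/ (no codas are permitted; onsets are limited to one consonant).
Epenthesis after each stranded consonant: /t/ → /ta/, /g/ → /ga/, /x/ → /xa/.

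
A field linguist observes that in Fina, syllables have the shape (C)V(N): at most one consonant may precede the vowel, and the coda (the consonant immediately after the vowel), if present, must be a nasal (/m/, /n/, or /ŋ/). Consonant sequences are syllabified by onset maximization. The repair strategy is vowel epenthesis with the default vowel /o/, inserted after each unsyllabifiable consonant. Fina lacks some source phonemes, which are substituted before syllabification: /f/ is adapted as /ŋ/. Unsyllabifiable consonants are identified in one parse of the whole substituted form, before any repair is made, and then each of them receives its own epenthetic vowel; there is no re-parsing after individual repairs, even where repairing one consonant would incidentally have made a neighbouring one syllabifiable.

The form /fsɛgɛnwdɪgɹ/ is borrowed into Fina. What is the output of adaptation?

ŋosɛgɛnwodɪgoɹo

Substitution: /f/ → /ŋ/, giving /ŋsɛgɛnwdɪgɹ/.
The consonants /ŋ/, /w/, /g/, /ɹ/ cannot be parsed into a legal (C)V(N) syllable (only a nasal (/m/, /n/, or /ŋ/) is licensed in coda position; onsets are limited to one consonant).
Each unlicensed consonant becomes the onset of a new syllable: /ŋ/ → /ŋo/, /w/ → /wo/, /g/ → /go/, /ɹ/ → /ɹo/.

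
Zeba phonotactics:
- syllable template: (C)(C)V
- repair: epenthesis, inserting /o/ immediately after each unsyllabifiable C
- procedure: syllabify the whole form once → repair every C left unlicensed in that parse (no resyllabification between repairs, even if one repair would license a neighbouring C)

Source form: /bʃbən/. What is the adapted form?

boʃbəno

Under (C)(C)V, the unsyllabifiable consonants are /b/, /n/ (no codas are permitted; onsets may contain at most 2 consonants).
Epenthesis after each stranded consonant: /b/ → /bo/, /n/ → /no/.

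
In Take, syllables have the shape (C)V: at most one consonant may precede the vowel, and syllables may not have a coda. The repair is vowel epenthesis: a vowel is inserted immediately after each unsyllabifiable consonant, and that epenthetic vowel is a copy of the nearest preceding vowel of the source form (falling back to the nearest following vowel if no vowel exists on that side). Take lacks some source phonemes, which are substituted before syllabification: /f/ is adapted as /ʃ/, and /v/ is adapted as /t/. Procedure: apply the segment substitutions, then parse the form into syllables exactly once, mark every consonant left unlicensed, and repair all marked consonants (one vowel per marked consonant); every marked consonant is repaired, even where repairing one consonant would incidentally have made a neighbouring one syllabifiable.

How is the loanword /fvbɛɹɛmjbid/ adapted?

Substitution: /f/ → /ʃ/, /v/ → /t/, giving /ʃtbɛɹɛmjbid/.
The consonants /ʃ/, /t/, /m/, /j/, /d/ cannot be parsed into a legal (C)V syllable (no codas are permitted; onsets are limited to one consonant).
Inserting the epenthetic vowel yields /ʃ/ → /ʃɛ/, /t/ → /tɛ/, /m/ → /mɛ/, /j/ → /jɛ/, /d/ → /di/.

ʃɛtɛbɛɹɛmɛjɛbidi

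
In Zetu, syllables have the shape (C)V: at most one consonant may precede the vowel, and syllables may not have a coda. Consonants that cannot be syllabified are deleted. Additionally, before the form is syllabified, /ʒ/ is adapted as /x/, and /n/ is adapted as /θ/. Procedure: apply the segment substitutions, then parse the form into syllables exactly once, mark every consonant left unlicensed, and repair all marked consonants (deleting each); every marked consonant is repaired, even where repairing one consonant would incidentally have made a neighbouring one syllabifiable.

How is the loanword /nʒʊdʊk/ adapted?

Substitution: /n/ → /θ/, /ʒ/ → /x/, giving /θxʊdʊk/.
The consonants /θ/, /k/ cannot be parsed into a legal (C)V syllable (no codas are permitted; onsets are limited to one consonant).
Deleting the stranded consonants removes /θ/, /k/.

xʊdʊ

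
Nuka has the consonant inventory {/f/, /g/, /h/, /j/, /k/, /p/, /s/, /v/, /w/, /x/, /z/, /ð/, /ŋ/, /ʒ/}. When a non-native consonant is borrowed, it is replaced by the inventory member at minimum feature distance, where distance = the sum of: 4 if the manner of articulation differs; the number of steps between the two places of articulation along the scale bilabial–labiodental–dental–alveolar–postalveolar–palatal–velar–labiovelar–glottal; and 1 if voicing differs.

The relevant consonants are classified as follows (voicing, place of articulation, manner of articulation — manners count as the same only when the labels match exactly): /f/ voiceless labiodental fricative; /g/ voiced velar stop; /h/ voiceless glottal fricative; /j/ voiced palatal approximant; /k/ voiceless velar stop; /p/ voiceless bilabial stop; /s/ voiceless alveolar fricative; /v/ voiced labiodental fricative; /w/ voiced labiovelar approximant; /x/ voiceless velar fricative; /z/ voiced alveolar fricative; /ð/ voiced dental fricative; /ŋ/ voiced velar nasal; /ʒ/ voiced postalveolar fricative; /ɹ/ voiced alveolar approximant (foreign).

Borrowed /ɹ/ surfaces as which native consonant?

/j/ is closest: same manner (approximant), place distance 2 (alveolar→palatal), same voicing; total 2. Next closest is /w/ at distance 4.

j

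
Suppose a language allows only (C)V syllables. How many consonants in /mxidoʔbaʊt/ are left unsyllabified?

3

Syllabifying with onset maximization leaves /m/, /ʔ/, /t/ stranded (no codas are permitted; onsets are limited to one consonant).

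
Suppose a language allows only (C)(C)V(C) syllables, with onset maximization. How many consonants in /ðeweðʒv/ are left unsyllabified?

Under (C)(C)V(C), the unsyllabifiable consonants are /ʒ/, /v/ (at most one coda consonant is licensed; onsets may contain at most 2 consonants).

2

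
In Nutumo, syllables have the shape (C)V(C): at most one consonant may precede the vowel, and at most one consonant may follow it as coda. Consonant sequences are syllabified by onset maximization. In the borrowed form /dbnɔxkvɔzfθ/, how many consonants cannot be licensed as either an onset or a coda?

5

The consonants /d/, /b/, /k/, /f/, /θ/ cannot be parsed into a legal (C)V(C) syllable (at most one coda consonant is licensed; onsets are limited to one consonant).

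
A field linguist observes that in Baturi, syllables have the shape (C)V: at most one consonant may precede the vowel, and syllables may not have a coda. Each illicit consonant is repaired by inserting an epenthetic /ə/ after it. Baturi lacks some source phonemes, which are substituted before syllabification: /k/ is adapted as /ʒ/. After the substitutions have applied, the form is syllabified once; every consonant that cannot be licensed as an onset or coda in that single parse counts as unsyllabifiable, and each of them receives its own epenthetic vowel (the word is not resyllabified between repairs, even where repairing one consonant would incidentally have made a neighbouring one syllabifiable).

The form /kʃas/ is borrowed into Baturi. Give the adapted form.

ʒəʃasə

Substitution: /k/ → /ʒ/, giving /ʒʃas/.
The consonants /ʒ/, /s/ cannot be parsed into a legal (C)V syllable (no codas are permitted; onsets are limited to one consonant).
Each unlicensed consonant becomes the onset of a new syllable: /ʒ/ → /ʒə/, /s/ → /sə/.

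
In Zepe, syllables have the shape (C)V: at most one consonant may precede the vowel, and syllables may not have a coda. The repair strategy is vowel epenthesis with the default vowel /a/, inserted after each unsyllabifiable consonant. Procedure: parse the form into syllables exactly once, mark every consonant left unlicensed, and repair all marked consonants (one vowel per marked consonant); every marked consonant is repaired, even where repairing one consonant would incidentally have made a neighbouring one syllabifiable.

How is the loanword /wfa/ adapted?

wafa

The consonants /w/ cannot be parsed into a legal (C)V syllable (no codas are permitted; onsets are limited to one consonant).
Inserting the epenthetic vowel yields /w/ → /wa/.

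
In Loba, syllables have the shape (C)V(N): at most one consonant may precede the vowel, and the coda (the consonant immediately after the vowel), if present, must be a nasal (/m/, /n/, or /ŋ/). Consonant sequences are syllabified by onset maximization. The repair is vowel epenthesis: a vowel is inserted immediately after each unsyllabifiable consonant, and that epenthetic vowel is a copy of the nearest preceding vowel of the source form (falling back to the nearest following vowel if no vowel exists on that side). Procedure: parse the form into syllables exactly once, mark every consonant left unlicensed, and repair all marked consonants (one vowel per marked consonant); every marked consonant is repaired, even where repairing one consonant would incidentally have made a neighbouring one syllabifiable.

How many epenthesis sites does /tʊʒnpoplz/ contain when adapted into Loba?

The unsyllabifiable consonants are /ʒ/, /n/, /p/, /l/, /z/; each receives one epenthetic vowel.

5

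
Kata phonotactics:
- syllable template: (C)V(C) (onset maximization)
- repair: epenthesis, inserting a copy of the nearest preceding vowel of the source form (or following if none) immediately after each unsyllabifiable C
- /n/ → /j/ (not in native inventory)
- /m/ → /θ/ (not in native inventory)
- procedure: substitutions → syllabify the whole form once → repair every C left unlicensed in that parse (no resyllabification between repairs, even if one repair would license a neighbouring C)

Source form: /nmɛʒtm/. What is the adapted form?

Substitution: /n/ → /j/, /m/ → /θ/, giving /jθɛʒtθ/.
Syllabifying with onset maximization leaves /j/, /t/, /θ/ stranded (at most one coda consonant is licensed; onsets are limited to one consonant).
Inserting the epenthetic vowel yields /j/ → /jɛ/, /t/ → /tɛ/, /θ/ → /θɛ/.

jɛθɛʒtɛθɛ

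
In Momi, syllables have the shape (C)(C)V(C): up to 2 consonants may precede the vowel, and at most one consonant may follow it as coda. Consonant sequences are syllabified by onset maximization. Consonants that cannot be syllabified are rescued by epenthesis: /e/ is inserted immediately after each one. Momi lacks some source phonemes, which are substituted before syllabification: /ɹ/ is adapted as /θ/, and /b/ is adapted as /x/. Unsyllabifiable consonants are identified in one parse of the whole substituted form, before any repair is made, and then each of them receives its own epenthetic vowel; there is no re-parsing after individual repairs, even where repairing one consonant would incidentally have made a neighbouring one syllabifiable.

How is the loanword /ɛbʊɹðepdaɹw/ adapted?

ɛxʊθðepdaθwe

Substitution: /b/ → /x/, /ɹ/ → /θ/, giving /ɛxʊθðepdaθw/.
Syllabifying with onset maximization leaves /w/ stranded (at most one coda consonant is licensed; onsets may contain at most 2 consonants).
Epenthesis after each stranded consonant: /w/ → /we/.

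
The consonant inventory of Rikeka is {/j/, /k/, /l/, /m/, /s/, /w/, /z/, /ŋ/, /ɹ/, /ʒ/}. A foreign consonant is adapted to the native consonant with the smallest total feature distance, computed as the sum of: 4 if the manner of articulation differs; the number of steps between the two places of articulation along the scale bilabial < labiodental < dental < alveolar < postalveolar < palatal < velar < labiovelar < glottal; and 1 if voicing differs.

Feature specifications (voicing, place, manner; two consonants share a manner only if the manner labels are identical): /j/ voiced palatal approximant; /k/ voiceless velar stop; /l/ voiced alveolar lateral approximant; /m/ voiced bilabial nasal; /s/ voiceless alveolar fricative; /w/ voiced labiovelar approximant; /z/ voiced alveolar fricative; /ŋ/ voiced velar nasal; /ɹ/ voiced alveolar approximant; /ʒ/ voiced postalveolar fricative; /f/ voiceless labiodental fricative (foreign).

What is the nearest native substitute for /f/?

s

/s/ is closest: same manner (fricative), place distance 2 (labiodental→alveolar), same voicing; total 2. Next closest is /z/ at distance 3.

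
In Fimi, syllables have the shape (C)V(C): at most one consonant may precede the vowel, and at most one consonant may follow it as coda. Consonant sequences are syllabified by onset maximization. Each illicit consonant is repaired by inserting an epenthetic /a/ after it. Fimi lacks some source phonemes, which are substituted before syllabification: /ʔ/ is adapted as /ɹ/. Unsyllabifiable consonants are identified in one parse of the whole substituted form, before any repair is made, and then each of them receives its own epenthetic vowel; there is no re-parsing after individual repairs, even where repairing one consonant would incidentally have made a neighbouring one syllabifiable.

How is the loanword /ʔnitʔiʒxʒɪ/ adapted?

Substitution: /ʔ/ → /ɹ/, giving /ɹnitɹiʒxʒɪ/.
The consonants /ɹ/, /x/ cannot be parsed into a legal (C)V(C) syllable (at most one coda consonant is licensed; onsets are limited to one consonant).
Epenthesis after each stranded consonant: /ɹ/ → /ɹa/, /x/ → /xa/.

ɹanitɹiʒxaʒɪ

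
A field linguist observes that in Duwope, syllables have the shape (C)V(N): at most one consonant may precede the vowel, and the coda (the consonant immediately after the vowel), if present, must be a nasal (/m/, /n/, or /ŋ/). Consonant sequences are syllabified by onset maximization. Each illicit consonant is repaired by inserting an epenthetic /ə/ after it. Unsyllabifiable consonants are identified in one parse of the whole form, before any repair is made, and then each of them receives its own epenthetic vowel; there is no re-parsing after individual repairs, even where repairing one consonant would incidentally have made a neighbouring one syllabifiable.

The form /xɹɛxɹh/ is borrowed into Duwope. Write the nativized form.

xəɹɛxəɹəhə

The consonants /x/, /x/, /ɹ/, /h/ cannot be parsed into a legal (C)V(N) syllable (only a nasal (/m/, /n/, or /ŋ/) is licensed in coda position; onsets are limited to one consonant).
Each unlicensed consonant becomes the onset of a new syllable: /x/ → /xə/, /x/ → /xə/, /ɹ/ → /ɹə/, /h/ → /hə/.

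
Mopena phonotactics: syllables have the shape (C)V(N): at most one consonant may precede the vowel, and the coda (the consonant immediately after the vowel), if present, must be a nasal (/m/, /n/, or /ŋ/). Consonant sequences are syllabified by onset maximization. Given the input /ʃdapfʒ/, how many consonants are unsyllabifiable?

Under (C)V(N), the unsyllabifiable consonants are /ʃ/, /p/, /f/, /ʒ/ (only a nasal (/m/, /n/, or /ŋ/) is licensed in coda position; onsets are limited to one consonant).

4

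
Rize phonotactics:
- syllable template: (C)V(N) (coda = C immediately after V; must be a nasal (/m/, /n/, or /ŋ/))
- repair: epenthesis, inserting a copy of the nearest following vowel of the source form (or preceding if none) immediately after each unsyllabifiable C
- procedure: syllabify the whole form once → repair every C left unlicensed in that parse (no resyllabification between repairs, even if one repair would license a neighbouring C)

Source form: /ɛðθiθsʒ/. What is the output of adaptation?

Syllabifying with onset maximization leaves /ð/, /θ/, /s/, /ʒ/ stranded (only a nasal (/m/, /n/, or /ŋ/) is licensed in coda position; onsets are limited to one consonant).
Each unlicensed consonant becomes the onset of a new syllable: /ð/ → /ði/, /θ/ → /θi/, /s/ → /si/, /ʒ/ → /ʒi/.

ɛðiθiθisiʒi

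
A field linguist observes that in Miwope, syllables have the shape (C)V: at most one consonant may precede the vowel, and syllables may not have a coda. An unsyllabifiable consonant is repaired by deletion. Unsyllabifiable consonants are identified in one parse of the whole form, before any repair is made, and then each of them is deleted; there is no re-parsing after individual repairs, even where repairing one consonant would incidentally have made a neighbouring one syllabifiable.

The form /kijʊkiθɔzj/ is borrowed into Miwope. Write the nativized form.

kijʊkiθɔ

The consonants /z/, /j/ cannot be parsed into a legal (C)V syllable (no codas are permitted; onsets are limited to one consonant).
Deleting the stranded consonants removes /z/, /j/.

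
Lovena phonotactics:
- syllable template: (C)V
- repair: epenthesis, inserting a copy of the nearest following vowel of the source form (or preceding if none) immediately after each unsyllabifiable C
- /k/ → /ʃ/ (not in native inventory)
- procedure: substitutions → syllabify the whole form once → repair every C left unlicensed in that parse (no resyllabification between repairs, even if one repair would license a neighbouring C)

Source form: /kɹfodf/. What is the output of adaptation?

Substitution: /k/ → /ʃ/, giving /ʃɹfodf/.
The consonants /ʃ/, /ɹ/, /d/, /f/ cannot be parsed into a legal (C)V syllable (no codas are permitted; onsets are limited to one consonant).
Each unlicensed consonant becomes the onset of a new syllable: /ʃ/ → /ʃo/, /ɹ/ → /ɹo/, /d/ → /do/, /f/ → /fo/.

ʃoɹofodofo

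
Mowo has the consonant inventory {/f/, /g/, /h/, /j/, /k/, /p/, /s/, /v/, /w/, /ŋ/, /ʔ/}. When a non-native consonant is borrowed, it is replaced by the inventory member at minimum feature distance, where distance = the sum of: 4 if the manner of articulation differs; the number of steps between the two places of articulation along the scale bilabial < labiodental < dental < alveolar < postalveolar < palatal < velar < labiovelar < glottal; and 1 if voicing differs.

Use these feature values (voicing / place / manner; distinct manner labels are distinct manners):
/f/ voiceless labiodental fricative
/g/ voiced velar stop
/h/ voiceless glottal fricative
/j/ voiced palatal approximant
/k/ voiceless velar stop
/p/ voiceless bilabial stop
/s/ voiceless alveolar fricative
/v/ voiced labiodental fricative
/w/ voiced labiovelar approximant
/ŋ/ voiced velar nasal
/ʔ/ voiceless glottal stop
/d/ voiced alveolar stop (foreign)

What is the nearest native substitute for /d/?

/g/ is closest: same manner (stop), place distance 3 (alveolar→velar), same voicing; total 3. Next closest is /k/ at distance 4.

g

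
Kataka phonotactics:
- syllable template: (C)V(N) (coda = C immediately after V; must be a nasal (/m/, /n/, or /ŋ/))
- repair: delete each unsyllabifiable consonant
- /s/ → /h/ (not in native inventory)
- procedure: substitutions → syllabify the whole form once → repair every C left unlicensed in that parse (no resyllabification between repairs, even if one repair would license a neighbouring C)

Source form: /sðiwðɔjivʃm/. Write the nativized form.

ðiðɔji

Substitution: /s/ → /h/, giving /hðiwðɔjivʃm/.
Under (C)V(N), the unsyllabifiable consonants are /h/, /w/, /v/, /ʃ/, /m/ (only a nasal (/m/, /n/, or /ŋ/) is licensed in coda position; onsets are limited to one consonant).
Each unlicensed consonant is deleted: /h/, /w/, /v/, /ʃ/, /m/.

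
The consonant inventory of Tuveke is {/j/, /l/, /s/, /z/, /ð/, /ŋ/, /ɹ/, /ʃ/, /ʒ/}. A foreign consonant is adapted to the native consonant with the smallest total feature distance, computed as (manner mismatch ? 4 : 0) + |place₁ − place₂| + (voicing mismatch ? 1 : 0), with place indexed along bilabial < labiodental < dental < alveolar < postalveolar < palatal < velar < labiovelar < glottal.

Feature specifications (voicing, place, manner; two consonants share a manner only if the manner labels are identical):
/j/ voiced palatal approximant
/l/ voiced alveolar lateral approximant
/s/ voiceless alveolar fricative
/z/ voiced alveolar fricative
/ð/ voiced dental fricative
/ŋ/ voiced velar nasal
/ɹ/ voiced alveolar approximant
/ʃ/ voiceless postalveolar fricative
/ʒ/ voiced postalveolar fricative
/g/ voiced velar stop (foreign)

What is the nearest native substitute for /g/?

ŋ

/ŋ/ is closest: manner differs (stop→nasal, +4), place distance 0 (velar→velar), same voicing; total 4. Next closest is /j/ at distance 5.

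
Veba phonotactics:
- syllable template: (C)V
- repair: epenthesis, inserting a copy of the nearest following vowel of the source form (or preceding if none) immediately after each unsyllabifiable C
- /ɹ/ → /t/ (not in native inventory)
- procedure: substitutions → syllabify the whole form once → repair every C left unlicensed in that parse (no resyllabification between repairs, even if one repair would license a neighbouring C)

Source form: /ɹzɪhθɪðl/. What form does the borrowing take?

Substitution: /ɹ/ → /t/, giving /tzɪhθɪðl/.
Syllabifying with onset maximization leaves /t/, /h/, /ð/, /l/ stranded (no codas are permitted; onsets are limited to one consonant).
Epenthesis after each stranded consonant: /t/ → /tɪ/, /h/ → /hɪ/, /ð/ → /ðɪ/, /l/ → /lɪ/.

tɪzɪhɪθɪðɪlɪ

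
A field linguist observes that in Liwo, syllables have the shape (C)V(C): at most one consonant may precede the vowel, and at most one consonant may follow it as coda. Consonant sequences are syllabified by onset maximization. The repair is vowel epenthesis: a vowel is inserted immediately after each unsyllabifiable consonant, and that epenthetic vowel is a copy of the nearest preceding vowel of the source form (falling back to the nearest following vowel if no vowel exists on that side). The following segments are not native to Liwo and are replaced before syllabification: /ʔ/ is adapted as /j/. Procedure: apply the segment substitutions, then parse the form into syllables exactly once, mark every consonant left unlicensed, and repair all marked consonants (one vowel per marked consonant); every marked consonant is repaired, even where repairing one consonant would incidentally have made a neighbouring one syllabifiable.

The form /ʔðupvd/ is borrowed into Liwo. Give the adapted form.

juðupvudu

Substitution: /ʔ/ → /j/, giving /jðupvd/.
Syllabifying with onset maximization leaves /j/, /v/, /d/ stranded (at most one coda consonant is licensed; onsets are limited to one consonant).
Inserting the epenthetic vowel yields /j/ → /ju/, /v/ → /vu/, /d/ → /du/.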